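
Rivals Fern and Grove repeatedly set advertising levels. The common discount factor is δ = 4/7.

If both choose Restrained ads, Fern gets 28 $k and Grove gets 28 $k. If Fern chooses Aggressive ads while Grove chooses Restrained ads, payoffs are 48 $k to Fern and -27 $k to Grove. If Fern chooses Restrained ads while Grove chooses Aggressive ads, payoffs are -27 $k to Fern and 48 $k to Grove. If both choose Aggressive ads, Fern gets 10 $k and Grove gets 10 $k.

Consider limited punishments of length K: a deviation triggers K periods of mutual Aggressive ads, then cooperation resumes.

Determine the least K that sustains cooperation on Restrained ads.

4

IC: δ(1−δ^K)/(1−δ) ≥ (48−28)/(28−10) = 10/9.
With δ = 4/7: need 1 − δ^K ≥ 10/9·(1−4/7)/(4/7), i.e. δ^K ≤ 0.1667.
Since (4/7)^3 = 0.1866 and (4/7)^4 = 0.1066, the smallest such K is 4.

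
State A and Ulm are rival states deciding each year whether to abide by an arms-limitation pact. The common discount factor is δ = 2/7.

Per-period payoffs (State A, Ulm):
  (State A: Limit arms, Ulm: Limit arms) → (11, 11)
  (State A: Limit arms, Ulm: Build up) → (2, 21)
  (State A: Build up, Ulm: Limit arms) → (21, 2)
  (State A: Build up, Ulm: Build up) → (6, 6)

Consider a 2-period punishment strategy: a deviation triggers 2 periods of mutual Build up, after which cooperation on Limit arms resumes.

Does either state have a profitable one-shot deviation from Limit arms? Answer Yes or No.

Yes

IC: δ+…+δ^2 ≥ (21−11)/(11−6) = 2.
At δ = 2/7: partial sum = 0.3673 < 2.0000. Cooperation not sustainable.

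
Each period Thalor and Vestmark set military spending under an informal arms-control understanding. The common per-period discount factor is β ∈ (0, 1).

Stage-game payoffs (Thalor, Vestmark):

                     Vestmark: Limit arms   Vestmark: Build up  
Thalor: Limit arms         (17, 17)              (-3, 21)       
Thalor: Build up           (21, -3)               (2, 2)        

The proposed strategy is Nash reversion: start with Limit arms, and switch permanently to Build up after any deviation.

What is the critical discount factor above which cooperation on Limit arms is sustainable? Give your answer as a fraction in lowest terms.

17/(1−β) ≥ 21 + 2β/(1−β)
17 ≥ 21 − 19β
β ≥ 4/19.

4/19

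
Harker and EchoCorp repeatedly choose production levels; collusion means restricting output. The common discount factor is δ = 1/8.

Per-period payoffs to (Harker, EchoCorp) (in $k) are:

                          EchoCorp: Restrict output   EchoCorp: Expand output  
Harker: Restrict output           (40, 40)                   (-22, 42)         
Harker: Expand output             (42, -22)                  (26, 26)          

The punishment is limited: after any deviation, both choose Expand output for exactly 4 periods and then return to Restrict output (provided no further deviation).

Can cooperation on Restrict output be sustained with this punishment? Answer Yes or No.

A one-shot deviation gives 42 now, then 26 for 4 periods, then back to 40.
Gain from deviating: (42−40) today; loss: (40−26) in each of the next 4 periods.
No-deviation condition: (40−26)(δ+…+δ^4) ≥ 42−40, i.e. δ+…+δ^4 ≥ 1/7.
At δ = 1/8: δ+…+δ^4 = 0.1428 < 0.1429.
So cooperation is not sustainable.

No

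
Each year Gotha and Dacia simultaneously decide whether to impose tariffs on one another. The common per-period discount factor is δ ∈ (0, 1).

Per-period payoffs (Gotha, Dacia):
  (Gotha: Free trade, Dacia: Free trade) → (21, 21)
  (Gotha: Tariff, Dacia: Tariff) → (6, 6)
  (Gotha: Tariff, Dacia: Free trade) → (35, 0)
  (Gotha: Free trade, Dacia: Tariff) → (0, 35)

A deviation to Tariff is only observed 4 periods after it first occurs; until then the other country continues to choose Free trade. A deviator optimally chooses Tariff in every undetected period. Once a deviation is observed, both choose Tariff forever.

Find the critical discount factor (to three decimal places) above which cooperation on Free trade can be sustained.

0.834

Deviating for the 4 undetected periods gains 35−21 = 14 per period over cooperation, then loses 21−6 = 15 per period forever once punishment starts.
Gain: 14(1 + δ + … + δ^3); loss: 15·δ^4/(1−δ).
No profitable deviation ⇔ 14(1−δ^4) ≤ 15·δ^4, i.e. δ^4 ≥ 14/(14+15) = 14/29.
Hence δ ≥ (14/29)^(1/4) ≈ 0.834.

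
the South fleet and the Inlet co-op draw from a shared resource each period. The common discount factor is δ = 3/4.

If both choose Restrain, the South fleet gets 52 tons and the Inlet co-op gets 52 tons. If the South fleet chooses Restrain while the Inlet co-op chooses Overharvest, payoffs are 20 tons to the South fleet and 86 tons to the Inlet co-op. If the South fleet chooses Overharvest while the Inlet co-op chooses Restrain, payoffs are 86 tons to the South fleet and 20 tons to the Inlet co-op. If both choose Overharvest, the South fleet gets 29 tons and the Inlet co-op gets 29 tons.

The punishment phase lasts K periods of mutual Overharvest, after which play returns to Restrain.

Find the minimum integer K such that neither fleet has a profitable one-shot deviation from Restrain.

3

IC: δ(1−δ^K)/(1−δ) ≥ (86−52)/(52−29) = 34/23.
With δ = 3/4: need 1 − δ^K ≥ 34/23·(1−3/4)/(3/4), i.e. δ^K ≤ 0.5072.
Since (3/4)^2 = 0.5625 and (3/4)^3 = 0.4219, the smallest such K is 3.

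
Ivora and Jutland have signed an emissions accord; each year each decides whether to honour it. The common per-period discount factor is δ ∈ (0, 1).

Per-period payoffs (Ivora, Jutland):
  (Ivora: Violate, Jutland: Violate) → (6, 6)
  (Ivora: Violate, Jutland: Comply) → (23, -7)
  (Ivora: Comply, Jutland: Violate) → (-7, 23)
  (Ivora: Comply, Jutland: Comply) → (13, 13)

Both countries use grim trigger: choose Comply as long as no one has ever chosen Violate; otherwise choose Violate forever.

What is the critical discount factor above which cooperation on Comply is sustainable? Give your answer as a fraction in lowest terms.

Cooperation forever yields 13 each period: 13/(1−δ).
Deviating yields 23 once, then 6 forever: 23 + 6δ/(1−δ).
No profitable deviation requires 13/(1−δ) ≥ 23 + 6δ/(1−δ).
Multiplying by (1−δ): 13 ≥ 23(1−δ) + 6δ = 23 − 17δ.
So 17δ ≥ 10, i.e. δ ≥ 10/17.

10/17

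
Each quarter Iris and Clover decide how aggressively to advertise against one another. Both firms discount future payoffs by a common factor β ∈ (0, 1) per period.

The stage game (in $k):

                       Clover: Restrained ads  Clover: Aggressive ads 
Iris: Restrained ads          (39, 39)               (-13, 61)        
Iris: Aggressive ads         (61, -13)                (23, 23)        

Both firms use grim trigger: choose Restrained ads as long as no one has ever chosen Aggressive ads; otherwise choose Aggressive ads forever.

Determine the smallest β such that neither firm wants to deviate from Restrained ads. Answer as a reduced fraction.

Cooperation forever yields 39 each period: 39/(1−β).
Deviating yields 61 once, then 23 forever: 61 + 23β/(1−β).
No profitable deviation requires 39/(1−β) ≥ 61 + 23β/(1−β).
Multiplying by (1−β): 39 ≥ 61(1−β) + 23β = 61 − 38β.
So 38β ≥ 22, i.e. β ≥ 22/38 = 11/19.

11/19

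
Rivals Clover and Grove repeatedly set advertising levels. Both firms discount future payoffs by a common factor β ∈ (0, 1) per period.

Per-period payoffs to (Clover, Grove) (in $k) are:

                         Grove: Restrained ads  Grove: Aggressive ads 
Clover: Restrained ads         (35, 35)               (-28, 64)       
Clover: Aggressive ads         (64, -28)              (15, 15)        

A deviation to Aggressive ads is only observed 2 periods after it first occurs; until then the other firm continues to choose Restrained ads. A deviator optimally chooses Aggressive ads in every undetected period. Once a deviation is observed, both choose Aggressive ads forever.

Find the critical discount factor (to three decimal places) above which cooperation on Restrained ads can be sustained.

Deviating for the 2 undetected periods gains 64−35 = 29 per period over cooperation, then loses 35−15 = 20 per period forever once punishment starts.
Gain: 29(1 + β + … + β^1); loss: 20·β^2/(1−β).
No profitable deviation ⇔ 29(1−β^2) ≤ 20·β^2, i.e. β^2 ≥ 29/(29+20) = 29/49.
Hence β ≥ (29/49)^(1/2) ≈ 0.769.

0.769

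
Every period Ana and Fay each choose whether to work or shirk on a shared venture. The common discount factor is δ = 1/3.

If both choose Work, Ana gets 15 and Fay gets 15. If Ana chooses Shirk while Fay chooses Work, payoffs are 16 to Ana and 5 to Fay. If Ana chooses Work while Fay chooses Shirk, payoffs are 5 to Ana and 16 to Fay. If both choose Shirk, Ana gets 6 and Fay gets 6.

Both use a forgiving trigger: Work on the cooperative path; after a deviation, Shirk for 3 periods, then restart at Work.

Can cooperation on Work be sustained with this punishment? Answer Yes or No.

Comparing payoff streams over the 4 periods until play realigns: cooperate → 15(1+δ+…+δ^3); deviate → 16 + 6(δ+…+δ^3).
Cooperation is sustained iff (15−6)(δ+…+δ^3) ≥ 16−15.
δ+…+δ^3 = 1/3·(1−(1/3)^3)/(1−1/3) = 0.4815, and (16−15)/(15−6) = 0.1111.
0.4815 ≥ 0.1111, so cooperation is sustainable.

Yes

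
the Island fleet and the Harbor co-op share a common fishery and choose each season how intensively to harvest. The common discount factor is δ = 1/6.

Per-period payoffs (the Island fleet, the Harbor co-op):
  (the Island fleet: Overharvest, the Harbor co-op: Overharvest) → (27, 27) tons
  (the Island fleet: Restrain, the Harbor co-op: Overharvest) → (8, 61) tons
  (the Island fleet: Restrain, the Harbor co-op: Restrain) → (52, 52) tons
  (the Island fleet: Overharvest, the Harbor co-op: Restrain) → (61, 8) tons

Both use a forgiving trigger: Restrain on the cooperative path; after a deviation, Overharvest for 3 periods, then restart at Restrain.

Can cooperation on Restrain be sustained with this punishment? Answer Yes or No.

IC: δ+…+δ^3 ≥ (61−52)/(52−27) = 9/25.
At δ = 1/6: partial sum = 0.1991 < 0.3600. Cooperation not sustainable.

No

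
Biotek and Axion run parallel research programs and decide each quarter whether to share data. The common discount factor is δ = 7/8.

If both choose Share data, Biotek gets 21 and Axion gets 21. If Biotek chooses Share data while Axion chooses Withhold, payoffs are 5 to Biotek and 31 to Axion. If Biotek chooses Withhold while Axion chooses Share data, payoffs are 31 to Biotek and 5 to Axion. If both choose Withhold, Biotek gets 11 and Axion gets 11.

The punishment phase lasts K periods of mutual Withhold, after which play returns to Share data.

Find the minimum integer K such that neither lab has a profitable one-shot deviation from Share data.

2

IC: δ(1−δ^K)/(1−δ) ≥ (31−21)/(21−11) = 1.
With δ = 7/8: need 1 − δ^K ≥ 1·(1−7/8)/(7/8), i.e. δ^K ≤ 0.8571.
Since (7/8)^1 = 0.8750 and (7/8)^2 = 0.7656, the smallest such K is 2.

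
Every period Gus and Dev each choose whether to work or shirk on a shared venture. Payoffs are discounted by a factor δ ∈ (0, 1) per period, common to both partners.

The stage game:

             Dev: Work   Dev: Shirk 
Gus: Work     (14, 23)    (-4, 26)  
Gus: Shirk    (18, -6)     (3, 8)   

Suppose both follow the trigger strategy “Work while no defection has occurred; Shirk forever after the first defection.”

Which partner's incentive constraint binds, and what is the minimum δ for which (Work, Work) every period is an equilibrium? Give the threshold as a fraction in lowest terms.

Gus; δ ≥ 4/15

Gus: cooperation gives 14 each period; deviation gives 18 once then 3 forever.
  14/(1−δ) ≥ 18 + 3δ/(1−δ) ⇒ δ ≥ 4/15.
Dev: cooperation gives 23 each period; deviation gives 26 once then 8 forever.
  δ ≥ 3/18 = 1/6.
Both must hold, so the binding constraint is Gus's: δ ≥ 4/15.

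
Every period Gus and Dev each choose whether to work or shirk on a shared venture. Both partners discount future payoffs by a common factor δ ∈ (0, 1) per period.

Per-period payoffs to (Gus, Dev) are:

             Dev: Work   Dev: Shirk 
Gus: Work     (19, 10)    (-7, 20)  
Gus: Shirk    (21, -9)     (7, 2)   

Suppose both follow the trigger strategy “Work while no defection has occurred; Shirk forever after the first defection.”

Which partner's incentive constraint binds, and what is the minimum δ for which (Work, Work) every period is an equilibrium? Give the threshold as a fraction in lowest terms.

Gus's threshold: (21−19)/(21−7) = 1/7.
Dev's threshold: (20−10)/(20−2) = 5/9.
1/7 < 5/9, so Dev binds and δ* = 5/9.

Dev; δ ≥ 5/9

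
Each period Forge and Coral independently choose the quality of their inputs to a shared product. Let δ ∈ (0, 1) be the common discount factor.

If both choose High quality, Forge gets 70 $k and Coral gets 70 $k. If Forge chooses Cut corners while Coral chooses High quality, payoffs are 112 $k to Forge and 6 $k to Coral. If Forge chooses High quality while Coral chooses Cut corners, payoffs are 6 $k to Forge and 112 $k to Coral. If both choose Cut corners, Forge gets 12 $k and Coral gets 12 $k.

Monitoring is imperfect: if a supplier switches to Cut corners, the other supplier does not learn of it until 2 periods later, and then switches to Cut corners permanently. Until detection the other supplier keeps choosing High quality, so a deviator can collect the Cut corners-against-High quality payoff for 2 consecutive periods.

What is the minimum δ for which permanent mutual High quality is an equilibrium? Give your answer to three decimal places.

Deviating for the 2 undetected periods gains 112−70 = 42 per period over cooperation, then loses 70−12 = 58 per period forever once punishment starts.
Gain: 42(1 + δ + … + δ^1); loss: 58·δ^2/(1−δ).
No profitable deviation ⇔ 42(1−δ^2) ≤ 58·δ^2, i.e. δ^2 ≥ 42/(42+58) = 21/50.
Hence δ ≥ (21/50)^(1/2) ≈ 0.648.

0.648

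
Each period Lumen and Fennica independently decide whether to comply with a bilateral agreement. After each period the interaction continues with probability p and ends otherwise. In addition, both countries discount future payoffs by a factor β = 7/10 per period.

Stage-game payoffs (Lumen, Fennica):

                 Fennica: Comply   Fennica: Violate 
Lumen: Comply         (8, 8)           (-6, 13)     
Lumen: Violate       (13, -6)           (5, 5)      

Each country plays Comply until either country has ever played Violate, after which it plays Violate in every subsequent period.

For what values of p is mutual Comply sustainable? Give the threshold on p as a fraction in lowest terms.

25/28

Expected continuation weight on next period's payoff is β·p = 7/10·p, which plays the role of the discount factor.
Cooperation requires 7/10·p ≥ (13−8)/(13−5) = 5/8, hence p ≥ 25/28.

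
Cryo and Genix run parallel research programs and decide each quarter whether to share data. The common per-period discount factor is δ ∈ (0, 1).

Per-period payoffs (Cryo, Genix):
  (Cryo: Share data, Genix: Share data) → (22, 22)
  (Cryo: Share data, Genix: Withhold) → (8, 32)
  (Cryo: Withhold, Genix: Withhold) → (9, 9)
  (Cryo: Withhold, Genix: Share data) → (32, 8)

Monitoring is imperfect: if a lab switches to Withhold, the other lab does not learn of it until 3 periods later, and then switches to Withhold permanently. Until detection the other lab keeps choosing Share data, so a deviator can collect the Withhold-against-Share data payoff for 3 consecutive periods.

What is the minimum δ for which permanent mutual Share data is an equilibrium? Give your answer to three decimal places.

Deviating for the 3 undetected periods gains 32−22 = 10 per period over cooperation, then loses 22−9 = 13 per period forever once punishment starts.
Gain: 10(1 + δ + … + δ^2); loss: 13·δ^3/(1−δ).
No profitable deviation ⇔ 10(1−δ^3) ≤ 13·δ^3, i.e. δ^3 ≥ 10/(10+13) = 10/23.
Hence δ ≥ (10/23)^(1/3) ≈ 0.758.

0.758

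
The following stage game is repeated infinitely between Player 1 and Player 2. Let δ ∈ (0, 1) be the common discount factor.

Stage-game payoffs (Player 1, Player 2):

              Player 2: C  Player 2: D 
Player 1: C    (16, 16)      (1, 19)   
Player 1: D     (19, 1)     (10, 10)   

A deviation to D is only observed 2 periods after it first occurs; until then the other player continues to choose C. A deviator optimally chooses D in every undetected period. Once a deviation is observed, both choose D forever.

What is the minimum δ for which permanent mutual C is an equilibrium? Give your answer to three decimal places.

0.577

A deviator earns 19 for 2 periods, then 10 forever; cooperating earns 16 forever. Multiplying the IC by (1−δ):
16 ≥ 19(1−δ^2) + 10δ^2, so 9·δ^2 ≥ 3 and δ^2 ≥ 1/3.
δ ≥ (1/3)^(1/2) ≈ 0.577.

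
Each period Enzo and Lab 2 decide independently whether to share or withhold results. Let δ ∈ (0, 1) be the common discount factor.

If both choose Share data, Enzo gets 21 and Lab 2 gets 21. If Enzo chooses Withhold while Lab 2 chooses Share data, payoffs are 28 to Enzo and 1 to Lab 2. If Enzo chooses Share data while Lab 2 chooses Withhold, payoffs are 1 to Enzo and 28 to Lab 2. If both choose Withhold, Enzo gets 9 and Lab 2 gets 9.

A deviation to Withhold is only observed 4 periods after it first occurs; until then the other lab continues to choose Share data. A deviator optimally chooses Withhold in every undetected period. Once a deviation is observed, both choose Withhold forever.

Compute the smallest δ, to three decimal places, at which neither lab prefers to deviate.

Deviating for the 4 undetected periods gains 28−21 = 7 per period over cooperation, then loses 21−9 = 12 per period forever once punishment starts.
Gain: 7(1 + δ + … + δ^3); loss: 12·δ^4/(1−δ).
No profitable deviation ⇔ 7(1−δ^4) ≤ 12·δ^4, i.e. δ^4 ≥ 7/(7+12) = 7/19.
Hence δ ≥ (7/19)^(1/4) ≈ 0.779.

0.779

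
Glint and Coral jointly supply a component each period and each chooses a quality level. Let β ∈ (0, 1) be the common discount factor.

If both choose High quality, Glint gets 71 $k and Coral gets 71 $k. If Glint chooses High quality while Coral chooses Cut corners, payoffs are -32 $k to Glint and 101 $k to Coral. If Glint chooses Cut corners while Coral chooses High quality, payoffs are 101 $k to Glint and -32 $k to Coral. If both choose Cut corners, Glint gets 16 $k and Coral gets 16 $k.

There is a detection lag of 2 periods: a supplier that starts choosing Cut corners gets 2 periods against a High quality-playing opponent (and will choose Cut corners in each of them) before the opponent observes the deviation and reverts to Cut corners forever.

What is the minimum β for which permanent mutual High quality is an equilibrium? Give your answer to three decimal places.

The best deviation is to choose Cut corners for all 2 undetected periods, earning 101 each, then 16 forever once detected.
Deviation value: 101(1−β^2)/(1−β) + 16β^2/(1−β); cooperation value: 71/(1−β).
IC: 71 ≥ 101(1−β^2) + 16β^2 = 101 − 85β^2.
So β^2 ≥ 30/85 = 6/17, giving β ≥ (6/17)^(1/2) ≈ 0.594.

0.594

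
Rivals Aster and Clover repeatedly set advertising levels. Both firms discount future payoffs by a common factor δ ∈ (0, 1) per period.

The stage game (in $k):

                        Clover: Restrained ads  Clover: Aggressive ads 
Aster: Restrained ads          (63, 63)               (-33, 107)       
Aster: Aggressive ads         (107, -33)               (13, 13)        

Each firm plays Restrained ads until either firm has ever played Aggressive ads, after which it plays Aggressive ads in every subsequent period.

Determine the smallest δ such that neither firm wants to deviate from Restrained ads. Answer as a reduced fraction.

22/47

Under grim trigger the critical discount factor is (T−C)/(T−P) with T = 107, C = 63, P = 13.
δ* = (107−63)/(107−13) = 44/94 = 22/47.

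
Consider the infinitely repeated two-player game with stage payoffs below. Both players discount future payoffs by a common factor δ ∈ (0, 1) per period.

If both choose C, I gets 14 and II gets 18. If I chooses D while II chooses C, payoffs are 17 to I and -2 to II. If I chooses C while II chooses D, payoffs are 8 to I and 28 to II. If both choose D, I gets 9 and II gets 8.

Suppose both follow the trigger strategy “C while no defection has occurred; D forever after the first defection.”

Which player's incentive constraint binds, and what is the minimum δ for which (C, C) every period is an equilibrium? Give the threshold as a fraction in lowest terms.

II; δ ≥ 1/2

I: cooperation gives 14 each period; deviation gives 17 once then 9 forever.
  14/(1−δ) ≥ 17 + 9δ/(1−δ) ⇒ δ ≥ 3/8.
II: cooperation gives 18 each period; deviation gives 28 once then 8 forever.
  δ ≥ 10/20 = 1/2.
Both must hold, so the binding constraint is II's: δ ≥ 1/2.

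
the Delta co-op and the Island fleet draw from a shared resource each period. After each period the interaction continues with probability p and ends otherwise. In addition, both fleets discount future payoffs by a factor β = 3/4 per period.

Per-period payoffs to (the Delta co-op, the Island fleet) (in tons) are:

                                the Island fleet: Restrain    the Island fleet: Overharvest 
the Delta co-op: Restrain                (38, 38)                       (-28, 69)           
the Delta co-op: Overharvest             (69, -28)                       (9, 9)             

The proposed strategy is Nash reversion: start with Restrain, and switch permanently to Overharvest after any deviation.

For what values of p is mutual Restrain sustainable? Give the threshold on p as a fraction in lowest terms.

31/45

With continuation probability p and discount β, the effective per-period discount factor is βp.
Grim-trigger IC: βp ≥ (69−38)/(69−9) = 31/60.
So p ≥ (31/60)/(3/4) = 31/45.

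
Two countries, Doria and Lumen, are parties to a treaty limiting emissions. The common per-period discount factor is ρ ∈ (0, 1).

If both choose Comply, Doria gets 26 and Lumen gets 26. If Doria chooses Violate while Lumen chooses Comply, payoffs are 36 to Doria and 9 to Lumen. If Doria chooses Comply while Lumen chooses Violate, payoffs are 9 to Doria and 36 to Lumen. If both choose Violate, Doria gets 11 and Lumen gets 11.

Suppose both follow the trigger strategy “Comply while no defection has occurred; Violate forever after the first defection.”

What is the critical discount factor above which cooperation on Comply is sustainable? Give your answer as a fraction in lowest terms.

2/5

Cooperation forever yields 26 each period: 26/(1−ρ).
Deviating yields 36 once, then 11 forever: 36 + 11ρ/(1−ρ).
No profitable deviation requires 26/(1−ρ) ≥ 36 + 11ρ/(1−ρ).
Multiplying by (1−ρ): 26 ≥ 36(1−ρ) + 11ρ = 36 − 25ρ.
So 25ρ ≥ 10, i.e. ρ ≥ 10/25 = 2/5.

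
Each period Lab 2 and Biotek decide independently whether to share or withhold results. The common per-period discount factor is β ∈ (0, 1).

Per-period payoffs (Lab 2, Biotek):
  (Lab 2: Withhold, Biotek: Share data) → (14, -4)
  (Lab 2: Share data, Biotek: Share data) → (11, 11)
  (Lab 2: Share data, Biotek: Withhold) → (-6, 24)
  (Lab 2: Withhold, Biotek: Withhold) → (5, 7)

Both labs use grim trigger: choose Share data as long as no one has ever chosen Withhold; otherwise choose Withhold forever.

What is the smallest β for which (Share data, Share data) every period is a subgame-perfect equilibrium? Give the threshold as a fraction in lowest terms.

Lab 2: cooperation gives 11 each period; deviation gives 14 once then 5 forever.
  11/(1−β) ≥ 14 + 5β/(1−β) ⇒ β ≥ 3/9 = 1/3.
Biotek: cooperation gives 11 each period; deviation gives 24 once then 7 forever.
  β ≥ 13/17.
Both must hold, so the binding constraint is Biotek's: β ≥ 13/17.

13/17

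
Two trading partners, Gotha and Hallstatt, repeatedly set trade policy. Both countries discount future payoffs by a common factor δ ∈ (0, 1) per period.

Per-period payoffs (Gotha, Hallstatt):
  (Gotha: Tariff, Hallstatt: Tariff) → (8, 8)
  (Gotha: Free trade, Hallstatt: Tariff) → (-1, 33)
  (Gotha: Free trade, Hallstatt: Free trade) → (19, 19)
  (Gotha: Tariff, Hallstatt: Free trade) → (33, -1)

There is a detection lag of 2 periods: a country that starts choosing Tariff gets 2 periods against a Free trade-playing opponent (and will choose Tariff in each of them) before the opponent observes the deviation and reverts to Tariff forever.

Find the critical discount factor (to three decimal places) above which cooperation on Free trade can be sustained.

0.748

Deviating for the 2 undetected periods gains 33−19 = 14 per period over cooperation, then loses 19−8 = 11 per period forever once punishment starts.
Gain: 14(1 + δ + … + δ^1); loss: 11·δ^2/(1−δ).
No profitable deviation ⇔ 14(1−δ^2) ≤ 11·δ^2, i.e. δ^2 ≥ 14/(14+11) = 14/25.
Hence δ ≥ (14/25)^(1/2) ≈ 0.748.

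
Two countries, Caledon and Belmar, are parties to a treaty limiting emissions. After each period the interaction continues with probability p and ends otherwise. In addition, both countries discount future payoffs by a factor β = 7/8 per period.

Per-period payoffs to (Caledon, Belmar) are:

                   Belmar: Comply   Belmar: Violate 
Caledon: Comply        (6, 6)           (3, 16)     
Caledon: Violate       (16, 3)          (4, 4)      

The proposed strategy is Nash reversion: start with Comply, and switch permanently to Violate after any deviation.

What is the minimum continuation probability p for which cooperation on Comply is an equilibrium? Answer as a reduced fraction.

20/21

Expected continuation weight on next period's payoff is β·p = 7/8·p, which plays the role of the discount factor.
Cooperation requires 7/8·p ≥ (16−6)/(16−4) = 5/6, hence p ≥ 20/21.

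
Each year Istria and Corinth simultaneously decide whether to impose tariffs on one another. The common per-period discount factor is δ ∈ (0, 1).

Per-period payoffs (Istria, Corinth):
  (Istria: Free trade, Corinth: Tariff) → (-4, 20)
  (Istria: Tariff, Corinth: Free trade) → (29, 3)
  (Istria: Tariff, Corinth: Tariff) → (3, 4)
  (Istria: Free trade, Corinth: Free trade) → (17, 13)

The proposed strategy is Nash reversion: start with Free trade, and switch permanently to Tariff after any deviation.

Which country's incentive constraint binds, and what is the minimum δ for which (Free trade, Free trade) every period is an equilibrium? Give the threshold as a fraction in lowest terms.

Istria: cooperation gives 17 each period; deviation gives 29 once then 3 forever.
  17/(1−δ) ≥ 29 + 3δ/(1−δ) ⇒ δ ≥ 12/26 = 6/13.
Corinth: cooperation gives 13 each period; deviation gives 20 once then 4 forever.
  δ ≥ 7/16.
Both must hold, so the binding constraint is Istria's: δ ≥ 6/13.

Istria; δ ≥ 6/13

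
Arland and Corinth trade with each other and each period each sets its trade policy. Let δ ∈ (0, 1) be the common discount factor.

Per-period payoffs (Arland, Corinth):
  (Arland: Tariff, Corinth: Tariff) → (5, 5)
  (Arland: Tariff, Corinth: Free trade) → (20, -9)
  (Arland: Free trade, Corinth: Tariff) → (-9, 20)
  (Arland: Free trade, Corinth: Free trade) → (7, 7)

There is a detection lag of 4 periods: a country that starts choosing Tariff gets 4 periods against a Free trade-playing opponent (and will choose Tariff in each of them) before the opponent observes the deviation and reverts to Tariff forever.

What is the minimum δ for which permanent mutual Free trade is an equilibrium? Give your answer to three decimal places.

Deviating for the 4 undetected periods gains 20−7 = 13 per period over cooperation, then loses 7−5 = 2 per period forever once punishment starts.
Gain: 13(1 + δ + … + δ^3); loss: 2·δ^4/(1−δ).
No profitable deviation ⇔ 13(1−δ^4) ≤ 2·δ^4, i.e. δ^4 ≥ 13/(13+2) = 13/15.
Hence δ ≥ (13/15)^(1/4) ≈ 0.965.

0.965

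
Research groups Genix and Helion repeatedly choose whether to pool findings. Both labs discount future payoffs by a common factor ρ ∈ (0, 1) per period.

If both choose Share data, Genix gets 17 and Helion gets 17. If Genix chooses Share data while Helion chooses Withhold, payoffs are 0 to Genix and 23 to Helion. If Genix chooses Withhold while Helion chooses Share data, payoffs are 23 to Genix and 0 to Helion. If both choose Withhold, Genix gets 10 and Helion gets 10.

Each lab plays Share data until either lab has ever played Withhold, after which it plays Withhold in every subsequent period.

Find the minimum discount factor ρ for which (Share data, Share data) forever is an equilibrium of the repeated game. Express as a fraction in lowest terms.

Cooperation forever yields 17 each period: 17/(1−ρ).
Deviating yields 23 once, then 10 forever: 23 + 10ρ/(1−ρ).
No profitable deviation requires 17/(1−ρ) ≥ 23 + 10ρ/(1−ρ).
Multiplying by (1−ρ): 17 ≥ 23(1−ρ) + 10ρ = 23 − 13ρ.
So 13ρ ≥ 6, i.e. ρ ≥ 6/13.

6/13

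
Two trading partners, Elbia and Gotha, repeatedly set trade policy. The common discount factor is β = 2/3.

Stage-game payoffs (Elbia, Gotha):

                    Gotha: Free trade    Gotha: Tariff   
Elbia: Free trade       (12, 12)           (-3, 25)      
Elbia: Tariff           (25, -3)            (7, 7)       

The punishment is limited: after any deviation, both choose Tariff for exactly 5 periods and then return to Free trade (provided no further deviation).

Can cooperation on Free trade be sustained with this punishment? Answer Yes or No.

No

Comparing payoff streams over the 6 periods until play realigns: cooperate → 12(1+β+…+β^5); deviate → 25 + 7(β+…+β^5).
Cooperation is sustained iff (12−7)(β+…+β^5) ≥ 25−12.
β+…+β^5 = 2/3·(1−(2/3)^5)/(1−2/3) = 1.7366, and (25−12)/(12−7) = 2.6000.
1.7366 < 2.6000, so cooperation is not sustainable.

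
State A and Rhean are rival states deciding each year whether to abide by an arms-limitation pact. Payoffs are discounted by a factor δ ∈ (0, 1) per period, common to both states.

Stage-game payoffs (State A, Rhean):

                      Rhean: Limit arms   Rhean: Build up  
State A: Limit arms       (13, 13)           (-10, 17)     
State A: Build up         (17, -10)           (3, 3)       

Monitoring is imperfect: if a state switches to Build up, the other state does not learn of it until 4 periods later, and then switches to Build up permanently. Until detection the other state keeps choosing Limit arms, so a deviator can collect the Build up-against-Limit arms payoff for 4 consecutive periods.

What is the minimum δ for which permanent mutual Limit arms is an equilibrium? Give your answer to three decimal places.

0.731

Deviating for the 4 undetected periods gains 17−13 = 4 per period over cooperation, then loses 13−3 = 10 per period forever once punishment starts.
Gain: 4(1 + δ + … + δ^3); loss: 10·δ^4/(1−δ).
No profitable deviation ⇔ 4(1−δ^4) ≤ 10·δ^4, i.e. δ^4 ≥ 4/(4+10) = 2/7.
Hence δ ≥ (2/7)^(1/4) ≈ 0.731.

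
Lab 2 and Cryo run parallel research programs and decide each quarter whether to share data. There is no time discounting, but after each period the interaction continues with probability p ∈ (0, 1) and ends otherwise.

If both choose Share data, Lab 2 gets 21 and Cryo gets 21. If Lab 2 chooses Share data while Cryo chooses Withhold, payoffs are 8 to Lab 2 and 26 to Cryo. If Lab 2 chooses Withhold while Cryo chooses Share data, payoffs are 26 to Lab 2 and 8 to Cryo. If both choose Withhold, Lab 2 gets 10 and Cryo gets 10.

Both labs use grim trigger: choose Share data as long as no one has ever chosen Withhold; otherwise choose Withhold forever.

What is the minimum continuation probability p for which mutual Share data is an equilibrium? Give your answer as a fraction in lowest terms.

Expected cooperation value is 21 + p·21 + p²·21 + … = 21/(1−p); deviation gives 26 + p·10/(1−p).
21 ≥ 26(1−p) + 10p ⇒ 16p ≥ 5 ⇒ p ≥ 5/16.

5/16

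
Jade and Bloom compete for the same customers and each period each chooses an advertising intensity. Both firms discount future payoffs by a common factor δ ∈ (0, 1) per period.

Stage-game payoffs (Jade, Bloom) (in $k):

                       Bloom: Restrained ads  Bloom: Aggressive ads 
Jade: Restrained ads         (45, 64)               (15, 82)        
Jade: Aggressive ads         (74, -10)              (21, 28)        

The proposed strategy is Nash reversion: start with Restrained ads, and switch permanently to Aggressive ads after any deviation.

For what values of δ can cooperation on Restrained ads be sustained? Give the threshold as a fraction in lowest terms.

Jade: cooperation gives 45 each period; deviation gives 74 once then 21 forever.
  45/(1−δ) ≥ 74 + 21δ/(1−δ) ⇒ δ ≥ 29/53.
Bloom: cooperation gives 64 each period; deviation gives 82 once then 28 forever.
  δ ≥ 18/54 = 1/3.
Both must hold, so the binding constraint is Jade's: δ ≥ 29/53.

29/53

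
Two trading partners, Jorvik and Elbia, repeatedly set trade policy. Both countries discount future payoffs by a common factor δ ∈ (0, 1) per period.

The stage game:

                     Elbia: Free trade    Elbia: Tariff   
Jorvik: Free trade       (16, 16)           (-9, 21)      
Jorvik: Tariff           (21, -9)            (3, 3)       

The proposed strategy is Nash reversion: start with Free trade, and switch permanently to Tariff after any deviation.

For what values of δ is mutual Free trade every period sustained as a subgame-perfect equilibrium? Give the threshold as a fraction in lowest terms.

5/18

Cooperation forever yields 16 each period: 16/(1−δ).
Deviating yields 21 once, then 3 forever: 21 + 3δ/(1−δ).
No profitable deviation requires 16/(1−δ) ≥ 21 + 3δ/(1−δ).
Multiplying by (1−δ): 16 ≥ 21(1−δ) + 3δ = 21 − 18δ.
So 18δ ≥ 5, i.e. δ ≥ 5/18.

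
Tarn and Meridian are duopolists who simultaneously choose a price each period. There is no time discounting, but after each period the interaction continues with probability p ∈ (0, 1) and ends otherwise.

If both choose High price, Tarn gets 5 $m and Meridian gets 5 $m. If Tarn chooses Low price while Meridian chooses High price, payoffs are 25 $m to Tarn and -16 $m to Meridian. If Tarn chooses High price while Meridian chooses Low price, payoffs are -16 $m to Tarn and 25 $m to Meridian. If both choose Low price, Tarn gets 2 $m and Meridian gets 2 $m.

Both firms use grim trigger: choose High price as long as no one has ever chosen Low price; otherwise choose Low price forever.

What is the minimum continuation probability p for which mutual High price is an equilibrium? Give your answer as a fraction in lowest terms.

20/23

Expected cooperation value is 5 + p·5 + p²·5 + … = 5/(1−p); deviation gives 25 + p·2/(1−p).
5 ≥ 25(1−p) + 2p ⇒ 23p ≥ 20 ⇒ p ≥ 20/23.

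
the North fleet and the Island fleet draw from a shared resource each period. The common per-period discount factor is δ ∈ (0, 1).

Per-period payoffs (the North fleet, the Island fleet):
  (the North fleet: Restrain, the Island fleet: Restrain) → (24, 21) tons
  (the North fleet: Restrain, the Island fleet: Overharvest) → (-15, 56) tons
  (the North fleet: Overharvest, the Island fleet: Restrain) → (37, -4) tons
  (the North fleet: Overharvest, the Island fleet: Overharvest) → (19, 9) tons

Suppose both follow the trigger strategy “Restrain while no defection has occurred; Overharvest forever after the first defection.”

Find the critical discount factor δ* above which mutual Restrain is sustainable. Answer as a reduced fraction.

the North fleet's threshold: (37−24)/(37−19) = 13/18.
the Island fleet's threshold: (56−21)/(56−9) = 35/47.
13/18 < 35/47, so the Island fleet binds and δ* = 35/47.

35/47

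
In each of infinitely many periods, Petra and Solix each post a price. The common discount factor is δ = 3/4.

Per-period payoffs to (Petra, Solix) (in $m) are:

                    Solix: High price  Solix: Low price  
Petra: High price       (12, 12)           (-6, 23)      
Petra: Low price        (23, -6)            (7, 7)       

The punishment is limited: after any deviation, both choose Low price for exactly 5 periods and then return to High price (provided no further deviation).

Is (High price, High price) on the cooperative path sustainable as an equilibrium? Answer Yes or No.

A one-shot deviation gives 23 now, then 7 for 5 periods, then back to 12.
Gain from deviating: (23−12) today; loss: (12−7) in each of the next 5 periods.
No-deviation condition: (12−7)(δ+…+δ^5) ≥ 23−12, i.e. δ+…+δ^5 ≥ 11/5.
At δ = 3/4: δ+…+δ^5 = 2.2881 ≥ 2.2000.
So cooperation is sustainable.

Yes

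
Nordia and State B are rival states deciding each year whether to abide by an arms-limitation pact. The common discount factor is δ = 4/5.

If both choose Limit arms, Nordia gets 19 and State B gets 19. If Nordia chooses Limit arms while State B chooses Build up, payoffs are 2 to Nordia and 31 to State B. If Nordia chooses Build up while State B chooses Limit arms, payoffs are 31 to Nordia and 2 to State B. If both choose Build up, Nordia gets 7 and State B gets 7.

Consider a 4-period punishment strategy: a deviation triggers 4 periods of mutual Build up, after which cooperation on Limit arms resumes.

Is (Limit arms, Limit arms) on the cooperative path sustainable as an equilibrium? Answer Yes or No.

IC: δ+…+δ^4 ≥ (31−19)/(19−7) = 1.
At δ = 4/5: partial sum = 2.3616 ≥ 1.0000. Cooperation sustainable.

Yes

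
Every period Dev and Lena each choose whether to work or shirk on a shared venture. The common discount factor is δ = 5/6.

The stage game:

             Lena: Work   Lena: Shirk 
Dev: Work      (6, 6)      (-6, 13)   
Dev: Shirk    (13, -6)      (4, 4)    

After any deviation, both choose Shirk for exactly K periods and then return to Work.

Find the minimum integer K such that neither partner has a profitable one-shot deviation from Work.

IC: δ(1−δ^K)/(1−δ) ≥ (13−6)/(6−4) = 7/2.
With δ = 5/6: need 1 − δ^K ≥ 7/2·(1−5/6)/(5/6), i.e. δ^K ≤ 0.3000.
Since (5/6)^6 = 0.3349 and (5/6)^7 = 0.2791, the smallest such K is 7.

7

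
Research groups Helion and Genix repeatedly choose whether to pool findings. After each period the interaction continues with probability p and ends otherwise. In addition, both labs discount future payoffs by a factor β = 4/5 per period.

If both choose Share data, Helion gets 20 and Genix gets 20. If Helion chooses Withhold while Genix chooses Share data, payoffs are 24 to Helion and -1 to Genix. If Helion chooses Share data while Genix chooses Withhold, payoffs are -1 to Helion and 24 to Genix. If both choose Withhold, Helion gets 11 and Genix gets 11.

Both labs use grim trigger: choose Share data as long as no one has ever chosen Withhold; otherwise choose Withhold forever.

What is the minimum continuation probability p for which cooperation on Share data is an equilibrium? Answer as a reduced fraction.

Expected continuation weight on next period's payoff is β·p = 4/5·p, which plays the role of the discount factor.
Cooperation requires 4/5·p ≥ (24−20)/(24−11) = 4/13, hence p ≥ 5/13.

5/13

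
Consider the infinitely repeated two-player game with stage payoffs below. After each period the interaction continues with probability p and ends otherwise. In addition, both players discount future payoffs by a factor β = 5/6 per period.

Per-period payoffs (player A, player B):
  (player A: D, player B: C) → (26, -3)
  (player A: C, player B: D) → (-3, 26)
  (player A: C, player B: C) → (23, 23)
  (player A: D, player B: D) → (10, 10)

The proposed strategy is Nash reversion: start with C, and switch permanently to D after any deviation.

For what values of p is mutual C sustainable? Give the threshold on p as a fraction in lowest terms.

9/40

With continuation probability p and discount β, the effective per-period discount factor is βp.
Grim-trigger IC: βp ≥ (26−23)/(26−10) = 3/16.
So p ≥ (3/16)/(5/6) = 9/40.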